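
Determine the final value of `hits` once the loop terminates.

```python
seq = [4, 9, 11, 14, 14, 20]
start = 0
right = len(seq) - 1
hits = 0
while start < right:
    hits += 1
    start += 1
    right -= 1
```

Let's trace through this code step by step.

Initialize: seq = [4, 9, 11, 14, 14, 20]
Initialize: start = 0
Initialize: right = 5
Initialize: hits = 0
Entering loop: while start < right:
After iteration 1: start = 1, right = 4, hits = 1
After iteration 2: start = 2, right = 3, hits = 2
After iteration 3: start = 3, right = 2, hits = 3
Loop ends.

Final answer: 3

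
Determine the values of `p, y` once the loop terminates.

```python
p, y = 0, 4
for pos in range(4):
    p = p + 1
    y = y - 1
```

Let's trace through this code step by step.

Initialize: p = 0
Initialize: y = 4
Entering loop: for pos in range(4):
After iteration 1: pos = 0, p = 1, y = 3
After iteration 2: pos = 1, p = 2, y = 2
After iteration 3: pos = 2, p = 3, y = 1
After iteration 4: pos = 3, p = 4, y = 0
Loop ends.

Final answer: 4, 0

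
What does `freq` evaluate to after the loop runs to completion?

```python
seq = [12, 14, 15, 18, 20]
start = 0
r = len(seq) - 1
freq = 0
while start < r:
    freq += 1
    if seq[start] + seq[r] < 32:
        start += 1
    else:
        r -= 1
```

Let's trace through this code step by step.

Initialize: seq = [12, 14, 15, 18, 20]
Initialize: start = 0
Initialize: r = 4
Initialize: freq = 0
Entering loop: while start < r:
After iteration 1: start = 0, r = 3, freq = 1
After iteration 2: start = 1, r = 3, freq = 2
After iteration 3: start = 1, r = 2, freq = 3
After iteration 4: start = 2, r = 2, freq = 4
Loop ends.

Final answer: 4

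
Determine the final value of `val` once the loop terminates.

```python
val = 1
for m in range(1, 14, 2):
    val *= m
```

Let's trace through this code step by step.

Initialize: val = 1
Entering loop: for m in range(1, 14, 2):
After iteration 1: m = 1, val = 1
After iteration 2: m = 3, val = 3
After iteration 3: m = 5, val = 15
After iteration 4: m = 7, val = 105
After iteration 5: m = 9, val = 945
After iteration 6: m = 11, val = 10395
After iteration 7: m = 13, val = 135135
Loop ends.

Final answer: 135135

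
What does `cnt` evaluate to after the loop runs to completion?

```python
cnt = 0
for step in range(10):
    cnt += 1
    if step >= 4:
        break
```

Let's trace through this code step by step.

Initialize: cnt = 0
Entering loop: for step in range(10):
After iteration 1: step = 0, cnt = 1
After iteration 2: step = 1, cnt = 2
After iteration 3: step = 2, cnt = 3
After iteration 4: step = 3, cnt = 4
After iteration 5: step = 4, cnt = 5
Loop ends.

Final answer: 5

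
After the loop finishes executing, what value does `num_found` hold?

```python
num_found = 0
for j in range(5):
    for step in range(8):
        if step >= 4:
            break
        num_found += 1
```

Let's trace through this code step by step.

Initialize: num_found = 0
Entering loop: for j in range(5):
After iteration 1: j = 0, num_found = 4
After iteration 2: j = 1, num_found = 8
After iteration 3: j = 2, num_found = 12
After iteration 4: j = 3, num_found = 16
After iteration 5: j = 4, num_found = 20
Loop ends.

Final answer: 20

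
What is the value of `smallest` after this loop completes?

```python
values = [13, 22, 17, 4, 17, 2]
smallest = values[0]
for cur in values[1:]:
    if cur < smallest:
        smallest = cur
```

Let's trace through this code step by step.

Initialize: values = [13, 22, 17, 4, 17, 2]
Initialize: smallest = 13
Entering loop: for cur in values[1:]:
After iteration 1: cur = 22, smallest = 13
After iteration 2: cur = 17, smallest = 13
After iteration 3: cur = 4, smallest = 4
After iteration 4: cur = 17, smallest = 4
After iteration 5: cur = 2, smallest = 2
Loop ends.

Final answer: 2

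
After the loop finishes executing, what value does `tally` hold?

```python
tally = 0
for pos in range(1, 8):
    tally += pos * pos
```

Let's trace through this code step by step.

Initialize: tally = 0
Entering loop: for pos in range(1, 8):
After iteration 1: pos = 1, tally = 1
After iteration 2: pos = 2, tally = 5
After iteration 3: pos = 3, tally = 14
After iteration 4: pos = 4, tally = 30
After iteration 5: pos = 5, tally = 55
After iteration 6: pos = 6, tally = 91
After iteration 7: pos = 7, tally = 140
Loop ends.

Final answer: 140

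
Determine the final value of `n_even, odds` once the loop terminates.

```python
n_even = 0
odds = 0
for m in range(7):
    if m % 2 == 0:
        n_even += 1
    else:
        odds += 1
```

Let's trace through this code step by step.

Initialize: n_even = 0
Initialize: odds = 0
Entering loop: for m in range(7):
After iteration 1: m = 0, n_even = 1, odds = 0
After iteration 2: m = 1, n_even = 1, odds = 1
After iteration 3: m = 2, n_even = 2, odds = 1
After iteration 4: m = 3, n_even = 2, odds = 2
After iteration 5: m = 4, n_even = 3, odds = 2
After iteration 6: m = 5, n_even = 3, odds = 3
After iteration 7: m = 6, n_even = 4, odds = 3
Loop ends.

Final answer: 4, 3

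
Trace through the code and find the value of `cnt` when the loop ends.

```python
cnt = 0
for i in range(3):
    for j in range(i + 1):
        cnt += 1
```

Let's trace through this code step by step.

Initialize: cnt = 0
Entering loop: for i in range(3):
After iteration 1: i = 0, cnt = 1, j = 0
After iteration 2: i = 1, cnt = 3, j = 1
After iteration 3: i = 2, cnt = 6, j = 2
Loop ends.

Final answer: 6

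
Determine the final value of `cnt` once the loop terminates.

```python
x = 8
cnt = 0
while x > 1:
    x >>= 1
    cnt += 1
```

Let's trace through this code step by step.

Initialize: x = 8
Initialize: cnt = 0
Entering loop: while x > 1:
After iteration 1: x = 4, cnt = 1
After iteration 2: x = 2, cnt = 2
After iteration 3: x = 1, cnt = 3
Loop ends.

Final answer: 3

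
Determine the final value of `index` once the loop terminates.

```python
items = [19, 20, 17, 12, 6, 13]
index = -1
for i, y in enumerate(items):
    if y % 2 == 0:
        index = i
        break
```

Let's trace through this code step by step.

Initialize: items = [19, 20, 17, 12, 6, 13]
Initialize: index = -1
Entering loop: for i, y in enumerate(items):
After iteration 1: i = 0, y = 19, index = -1
After iteration 2: i = 1, y = 20, index = 1
Loop ends.

Final answer: 1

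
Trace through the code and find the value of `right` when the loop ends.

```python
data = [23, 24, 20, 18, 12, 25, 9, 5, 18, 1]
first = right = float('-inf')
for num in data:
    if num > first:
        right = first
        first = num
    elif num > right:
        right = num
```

Let's trace through this code step by step.

Initialize: data = [23, 24, 20, 18, 12, 25, 9, 5, 18, 1]
Initialize: first = -inf
Initialize: right = -inf
Entering loop: for num in data:
After iteration 1: num = 23, first = 23, right = -inf
After iteration 2: num = 24, first = 24, right = 23
After iteration 3: num = 20, first = 24, right = 23
After iteration 4: num = 18, first = 24, right = 23
After iteration 5: num = 12, first = 24, right = 23
After iteration 6: num = 25, first = 25, right = 24
After iteration 7: num = 9, first = 25, right = 24
After iteration 8: num = 5, first = 25, right = 24
After iteration 9: num = 18, first = 25, right = 24
After iteration 10: num = 1, first = 25, right = 24
Loop ends.

Final answer: 24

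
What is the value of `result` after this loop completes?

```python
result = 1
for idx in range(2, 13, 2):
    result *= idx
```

Let's trace through this code step by step.

Initialize: result = 1
Entering loop: for idx in range(2, 13, 2):
After iteration 1: idx = 2, result = 2
After iteration 2: idx = 4, result = 8
After iteration 3: idx = 6, result = 48
After iteration 4: idx = 8, result = 384
After iteration 5: idx = 10, result = 3840
After iteration 6: idx = 12, result = 46080
Loop ends.

Final answer: 46080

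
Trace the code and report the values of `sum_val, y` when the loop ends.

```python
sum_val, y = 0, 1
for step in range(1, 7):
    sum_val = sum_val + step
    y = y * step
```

Let's trace through this code step by step.

Initialize: sum_val = 0
Initialize: y = 1
Entering loop: for step in range(1, 7):
After iteration 1: step = 1, sum_val = 1, y = 1
After iteration 2: step = 2, sum_val = 3, y = 2
After iteration 3: step = 3, sum_val = 6, y = 6
After iteration 4: step = 4, sum_val = 10, y = 24
After iteration 5: step = 5, sum_val = 15, y = 120
After iteration 6: step = 6, sum_val = 21, y = 720
Loop ends.

Final answer: 21, 720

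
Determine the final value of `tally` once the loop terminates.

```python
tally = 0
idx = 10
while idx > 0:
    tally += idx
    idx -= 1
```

Let's trace through this code step by step.

Initialize: tally = 0
Initialize: idx = 10
Entering loop: while idx > 0:
After iteration 1: tally = 10, idx = 9
After iteration 2: tally = 19, idx = 8
After iteration 3: tally = 27, idx = 7
After iteration 4: tally = 34, idx = 6
After iteration 5: tally = 40, idx = 5
After iteration 6: tally = 45, idx = 4
After iteration 7: tally = 49, idx = 3
After iteration 8: tally = 52, idx = 2
After iteration 9: tally = 54, idx = 1
After iteration 10: tally = 55, idx = 0
Loop ends.

Final answer: 55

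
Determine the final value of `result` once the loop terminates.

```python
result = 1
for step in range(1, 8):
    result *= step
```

Let's trace through this code step by step.

Initialize: result = 1
Entering loop: for step in range(1, 8):
After iteration 1: step = 1, result = 1
After iteration 2: step = 2, result = 2
After iteration 3: step = 3, result = 6
After iteration 4: step = 4, result = 24
After iteration 5: step = 5, result = 120
After iteration 6: step = 6, result = 720
After iteration 7: step = 7, result = 5040
Loop ends.

Final answer: 5040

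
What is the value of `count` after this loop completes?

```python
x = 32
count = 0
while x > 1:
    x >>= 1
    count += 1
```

Let's trace through this code step by step.

Initialize: x = 32
Initialize: count = 0
Entering loop: while x > 1:
After iteration 1: x = 16, count = 1
After iteration 2: x = 8, count = 2
After iteration 3: x = 4, count = 3
After iteration 4: x = 2, count = 4
After iteration 5: x = 1, count = 5
Loop ends.

Final answer: 5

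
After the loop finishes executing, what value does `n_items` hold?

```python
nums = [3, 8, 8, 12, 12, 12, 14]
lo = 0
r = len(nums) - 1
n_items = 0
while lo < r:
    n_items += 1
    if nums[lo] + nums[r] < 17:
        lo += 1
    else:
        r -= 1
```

Let's trace through this code step by step.

Initialize: nums = [3, 8, 8, 12, 12, 12, 14]
Initialize: lo = 0
Initialize: r = 6
Initialize: n_items = 0
Entering loop: while lo < r:
After iteration 1: lo = 0, r = 5, n_items = 1
After iteration 2: lo = 1, r = 5, n_items = 2
After iteration 3: lo = 1, r = 4, n_items = 3
After iteration 4: lo = 1, r = 3, n_items = 4
After iteration 5: lo = 1, r = 2, n_items = 5
After iteration 6: lo = 2, r = 2, n_items = 6
Loop ends.

Final answer: 6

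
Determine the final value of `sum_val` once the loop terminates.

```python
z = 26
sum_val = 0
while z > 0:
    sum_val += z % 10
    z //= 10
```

Let's trace through this code step by step.

Initialize: z = 26
Initialize: sum_val = 0
Entering loop: while z > 0:
After iteration 1: z = 2, sum_val = 6
After iteration 2: z = 0, sum_val = 8
Loop ends.

Final answer: 8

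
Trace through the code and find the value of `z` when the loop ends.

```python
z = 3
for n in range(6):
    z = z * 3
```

Let's trace through this code step by step.

Initialize: z = 3
Entering loop: for n in range(6):
After iteration 1: n = 0, z = 9
After iteration 2: n = 1, z = 27
After iteration 3: n = 2, z = 81
After iteration 4: n = 3, z = 243
After iteration 5: n = 4, z = 729
After iteration 6: n = 5, z = 2187
Loop ends.

Final answer: 2187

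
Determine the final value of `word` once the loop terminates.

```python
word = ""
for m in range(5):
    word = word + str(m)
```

Let's trace through this code step by step.

Initialize: word = ''
Entering loop: for m in range(5):
After iteration 1: m = 0, word = '0'
After iteration 2: m = 1, word = '01'
After iteration 3: m = 2, word = '012'
After iteration 4: m = 3, word = '0123'
After iteration 5: m = 4, word = '01234'
Loop ends.

Final answer: '01234'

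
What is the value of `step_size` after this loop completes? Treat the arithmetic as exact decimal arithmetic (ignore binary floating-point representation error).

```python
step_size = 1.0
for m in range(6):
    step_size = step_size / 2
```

Let's trace through this code step by step.

Initialize: step_size = 1.0
Entering loop: for m in range(6):
After iteration 1: m = 0, step_size = 0.5
After iteration 2: m = 1, step_size = 0.25
After iteration 3: m = 2, step_size = 0.125
After iteration 4: m = 3, step_size = 0.0625
After iteration 5: m = 4, step_size = 0.03125
After iteration 6: m = 5, step_size = 0.015625
Loop ends.

Final answer: 0.015625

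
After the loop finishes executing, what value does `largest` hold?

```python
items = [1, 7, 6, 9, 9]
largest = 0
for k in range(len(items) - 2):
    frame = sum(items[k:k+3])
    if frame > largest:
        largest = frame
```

Let's trace through this code step by step.

Initialize: items = [1, 7, 6, 9, 9]
Initialize: largest = 0
Entering loop: for k in range(len(items) - 2):
After iteration 1: k = 0, largest = 14, frame = 14
After iteration 2: k = 1, largest = 22, frame = 22
After iteration 3: k = 2, largest = 24, frame = 24
Loop ends.

Final answer: 24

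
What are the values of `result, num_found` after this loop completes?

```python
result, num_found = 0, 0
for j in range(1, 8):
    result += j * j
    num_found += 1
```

Let's trace through this code step by step.

Initialize: result = 0
Initialize: num_found = 0
Entering loop: for j in range(1, 8):
After iteration 1: j = 1, result = 1, num_found = 1
After iteration 2: j = 2, result = 5, num_found = 2
After iteration 3: j = 3, result = 14, num_found = 3
After iteration 4: j = 4, result = 30, num_found = 4
After iteration 5: j = 5, result = 55, num_found = 5
After iteration 6: j = 6, result = 91, num_found = 6
After iteration 7: j = 7, result = 140, num_found = 7
Loop ends.

Final answer: 140, 7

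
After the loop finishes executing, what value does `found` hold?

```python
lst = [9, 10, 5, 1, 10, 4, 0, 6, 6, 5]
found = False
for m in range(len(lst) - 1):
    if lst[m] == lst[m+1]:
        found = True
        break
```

Let's trace through this code step by step.

Initialize: lst = [9, 10, 5, 1, 10, 4, 0, 6, 6, 5]
Initialize: found = False
Entering loop: for m in range(len(lst) - 1):
After iteration 1: m = 0, found = False
After iteration 2: m = 1, found = False
After iteration 3: m = 2, found = False
After iteration 4: m = 3, found = False
After iteration 5: m = 4, found = False
After iteration 6: m = 5, found = False
After iteration 7: m = 6, found = False
After iteration 8: m = 7, found = True
Loop ends.

Final answer: True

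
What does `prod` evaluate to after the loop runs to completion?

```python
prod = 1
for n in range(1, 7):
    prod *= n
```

Let's trace through this code step by step.

Initialize: prod = 1
Entering loop: for n in range(1, 7):
After iteration 1: n = 1, prod = 1
After iteration 2: n = 2, prod = 2
After iteration 3: n = 3, prod = 6
After iteration 4: n = 4, prod = 24
After iteration 5: n = 5, prod = 120
After iteration 6: n = 6, prod = 720
Loop ends.

Final answer: 720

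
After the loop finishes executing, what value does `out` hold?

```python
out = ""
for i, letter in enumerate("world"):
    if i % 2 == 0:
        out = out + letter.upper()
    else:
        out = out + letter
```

Let's trace through this code step by step.

Initialize: out = ''
Entering loop: for i, letter in enumerate("world"):
After iteration 1: i = 0, letter = 'w', out = 'W'
After iteration 2: i = 1, letter = 'o', out = 'Wo'
After iteration 3: i = 2, letter = 'r', out = 'WoR'
After iteration 4: i = 3, letter = 'l', out = 'WoRl'
After iteration 5: i = 4, letter = 'd', out = 'WoRlD'
Loop ends.

Final answer: 'WoRlD'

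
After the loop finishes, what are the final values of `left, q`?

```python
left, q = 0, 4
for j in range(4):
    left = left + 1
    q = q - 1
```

Let's trace through this code step by step.

Initialize: left = 0
Initialize: q = 4
Entering loop: for j in range(4):
After iteration 1: j = 0, left = 1, q = 3
After iteration 2: j = 1, left = 2, q = 2
After iteration 3: j = 2, left = 3, q = 1
After iteration 4: j = 3, left = 4, q = 0
Loop ends.

Final answer: 4, 0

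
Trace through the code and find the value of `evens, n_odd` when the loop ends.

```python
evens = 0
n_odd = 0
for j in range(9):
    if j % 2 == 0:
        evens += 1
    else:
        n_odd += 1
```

Let's trace through this code step by step.

Initialize: evens = 0
Initialize: n_odd = 0
Entering loop: for j in range(9):
After iteration 1: j = 0, evens = 1, n_odd = 0
After iteration 2: j = 1, evens = 1, n_odd = 1
After iteration 3: j = 2, evens = 2, n_odd = 1
After iteration 4: j = 3, evens = 2, n_odd = 2
After iteration 5: j = 4, evens = 3, n_odd = 2
After iteration 6: j = 5, evens = 3, n_odd = 3
After iteration 7: j = 6, evens = 4, n_odd = 3
After iteration 8: j = 7, evens = 4, n_odd = 4
After iteration 9: j = 8, evens = 5, n_odd = 4
Loop ends.

Final answer: 5, 4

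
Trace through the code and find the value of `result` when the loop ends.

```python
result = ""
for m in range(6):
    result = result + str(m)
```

Let's trace through this code step by step.

Initialize: result = ''
Entering loop: for m in range(6):
After iteration 1: m = 0, result = '0'
After iteration 2: m = 1, result = '01'
After iteration 3: m = 2, result = '012'
After iteration 4: m = 3, result = '0123'
After iteration 5: m = 4, result = '01234'
After iteration 6: m = 5, result = '012345'
Loop ends.

Final answer: '012345'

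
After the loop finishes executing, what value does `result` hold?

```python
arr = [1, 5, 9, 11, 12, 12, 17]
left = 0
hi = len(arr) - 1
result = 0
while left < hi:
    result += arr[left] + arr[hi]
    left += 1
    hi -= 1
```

Let's trace through this code step by step.

Initialize: arr = [1, 5, 9, 11, 12, 12, 17]
Initialize: left = 0
Initialize: hi = 6
Initialize: result = 0
Entering loop: while left < hi:
After iteration 1: left = 1, hi = 5, result = 18
After iteration 2: left = 2, hi = 4, result = 35
After iteration 3: left = 3, hi = 3, result = 56
Loop ends.

Final answer: 56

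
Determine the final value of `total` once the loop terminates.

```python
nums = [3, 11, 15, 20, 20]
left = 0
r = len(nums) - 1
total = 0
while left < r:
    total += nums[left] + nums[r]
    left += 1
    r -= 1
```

Let's trace through this code step by step.

Initialize: nums = [3, 11, 15, 20, 20]
Initialize: left = 0
Initialize: r = 4
Initialize: total = 0
Entering loop: while left < r:
After iteration 1: left = 1, r = 3, total = 23
After iteration 2: left = 2, r = 2, total = 54
Loop ends.

Final answer: 54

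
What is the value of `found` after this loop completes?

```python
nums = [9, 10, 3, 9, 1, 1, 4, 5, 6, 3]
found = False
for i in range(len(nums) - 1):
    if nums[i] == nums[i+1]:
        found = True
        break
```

Let's trace through this code step by step.

Initialize: nums = [9, 10, 3, 9, 1, 1, 4, 5, 6, 3]
Initialize: found = False
Entering loop: for i in range(len(nums) - 1):
After iteration 1: i = 0, found = False
After iteration 2: i = 1, found = False
After iteration 3: i = 2, found = False
After iteration 4: i = 3, found = False
After iteration 5: i = 4, found = True
Loop ends.

Final answer: True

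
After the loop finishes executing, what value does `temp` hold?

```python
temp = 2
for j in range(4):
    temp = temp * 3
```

Let's trace through this code step by step.

Initialize: temp = 2
Entering loop: for j in range(4):
After iteration 1: j = 0, temp = 6
After iteration 2: j = 1, temp = 18
After iteration 3: j = 2, temp = 54
After iteration 4: j = 3, temp = 162
Loop ends.

Final answer: 162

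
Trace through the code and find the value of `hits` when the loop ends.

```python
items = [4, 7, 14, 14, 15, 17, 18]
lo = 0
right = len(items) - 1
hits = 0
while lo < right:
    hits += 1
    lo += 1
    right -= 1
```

Let's trace through this code step by step.

Initialize: items = [4, 7, 14, 14, 15, 17, 18]
Initialize: lo = 0
Initialize: right = 6
Initialize: hits = 0
Entering loop: while lo < right:
After iteration 1: lo = 1, right = 5, hits = 1
After iteration 2: lo = 2, right = 4, hits = 2
After iteration 3: lo = 3, right = 3, hits = 3
Loop ends.

Final answer: 3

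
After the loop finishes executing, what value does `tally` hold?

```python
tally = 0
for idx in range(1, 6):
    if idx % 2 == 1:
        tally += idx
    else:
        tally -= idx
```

Let's trace through this code step by step.

Initialize: tally = 0
Entering loop: for idx in range(1, 6):
After iteration 1: idx = 1, tally = 1
After iteration 2: idx = 2, tally = -1
After iteration 3: idx = 3, tally = 2
After iteration 4: idx = 4, tally = -2
After iteration 5: idx = 5, tally = 3
Loop ends.

Final answer: 3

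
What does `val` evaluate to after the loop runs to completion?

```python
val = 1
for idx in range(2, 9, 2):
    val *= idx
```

Let's trace through this code step by step.

Initialize: val = 1
Entering loop: for idx in range(2, 9, 2):
After iteration 1: idx = 2, val = 2
After iteration 2: idx = 4, val = 8
After iteration 3: idx = 6, val = 48
After iteration 4: idx = 8, val = 384
Loop ends.

Final answer: 384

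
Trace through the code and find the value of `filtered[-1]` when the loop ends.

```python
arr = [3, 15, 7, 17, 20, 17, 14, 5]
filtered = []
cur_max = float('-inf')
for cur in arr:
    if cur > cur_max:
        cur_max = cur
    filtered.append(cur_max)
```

Let's trace through this code step by step.

Initialize: arr = [3, 15, 7, 17, 20, 17, 14, 5]
Initialize: filtered = []
Initialize: cur_max = -inf
Entering loop: for cur in arr:
After iteration 1: cur = 3, filtered = [3], cur_max = 3
After iteration 2: cur = 15, filtered = [3, 15], cur_max = 15
After iteration 3: cur = 7, filtered = [3, 15, 15], cur_max = 15
After iteration 4: cur = 17, filtered = [3, 15, 15, 17], cur_max = 17
After iteration 5: cur = 20, filtered = [3, 15, 15, 17, 20], cur_max = 20
After iteration 6: cur = 17, filtered = [3, 15, 15, 17, 20, 20], cur_max = 20
After iteration 7: cur = 14, filtered = [3, 15, 15, 17, 20, 20, 20], cur_max = 20
After iteration 8: cur = 5, filtered = [3, 15, 15, 17, 20, 20, 20, 20], cur_max = 20
Loop ends.
filtered[-1] = 20

Final answer: 20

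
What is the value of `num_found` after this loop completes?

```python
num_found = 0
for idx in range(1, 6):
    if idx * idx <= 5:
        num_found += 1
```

Let's trace through this code step by step.

Initialize: num_found = 0
Entering loop: for idx in range(1, 6):
After iteration 1: idx = 1, num_found = 1
After iteration 2: idx = 2, num_found = 2
After iteration 3: idx = 3, num_found = 2
After iteration 4: idx = 4, num_found = 2
After iteration 5: idx = 5, num_found = 2
Loop ends.

Final answer: 2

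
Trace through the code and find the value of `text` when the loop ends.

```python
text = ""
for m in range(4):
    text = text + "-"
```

Let's trace through this code step by step.

Initialize: text = ''
Entering loop: for m in range(4):
After iteration 1: m = 0, text = '-'
After iteration 2: m = 1, text = '--'
After iteration 3: m = 2, text = '---'
After iteration 4: m = 3, text = '----'
Loop ends.

Final answer: '----'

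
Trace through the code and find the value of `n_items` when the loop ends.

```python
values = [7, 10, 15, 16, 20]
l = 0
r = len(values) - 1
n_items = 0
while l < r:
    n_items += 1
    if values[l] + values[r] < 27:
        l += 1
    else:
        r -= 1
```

Let's trace through this code step by step.

Initialize: values = [7, 10, 15, 16, 20]
Initialize: l = 0
Initialize: r = 4
Initialize: n_items = 0
Entering loop: while l < r:
After iteration 1: l = 0, r = 3, n_items = 1
After iteration 2: l = 1, r = 3, n_items = 2
After iteration 3: l = 2, r = 3, n_items = 3
After iteration 4: l = 2, r = 2, n_items = 4
Loop ends.

Final answer: 4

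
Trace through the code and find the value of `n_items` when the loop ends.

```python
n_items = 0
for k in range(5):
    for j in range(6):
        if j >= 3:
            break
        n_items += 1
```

Let's trace through this code step by step.

Initialize: n_items = 0
Entering loop: for k in range(5):
After iteration 1: k = 0, n_items = 3
After iteration 2: k = 1, n_items = 6
After iteration 3: k = 2, n_items = 9
After iteration 4: k = 3, n_items = 12
After iteration 5: k = 4, n_items = 15
Loop ends.

Final answer: 15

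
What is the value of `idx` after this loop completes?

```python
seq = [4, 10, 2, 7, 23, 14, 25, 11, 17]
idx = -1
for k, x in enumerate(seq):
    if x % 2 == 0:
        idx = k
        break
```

Let's trace through this code step by step.

Initialize: seq = [4, 10, 2, 7, 23, 14, 25, 11, 17]
Initialize: idx = -1
Entering loop: for k, x in enumerate(seq):
After iteration 1: k = 0, x = 4, idx = 0
Loop ends.

Final answer: 0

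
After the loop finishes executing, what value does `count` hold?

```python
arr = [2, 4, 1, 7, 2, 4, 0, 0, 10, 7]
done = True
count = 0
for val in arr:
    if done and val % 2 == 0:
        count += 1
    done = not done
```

Let's trace through this code step by step.

Initialize: arr = [2, 4, 1, 7, 2, 4, 0, 0, 10, 7]
Initialize: done = True
Initialize: count = 0
Entering loop: for val in arr:
After iteration 1: val = 2, done = False, count = 1
After iteration 2: val = 4, done = True, count = 1
After iteration 3: val = 1, done = False, count = 1
After iteration 4: val = 7, done = True, count = 1
After iteration 5: val = 2, done = False, count = 2
After iteration 6: val = 4, done = True, count = 2
After iteration 7: val = 0, done = False, count = 3
After iteration 8: val = 0, done = True, count = 3
After iteration 9: val = 10, done = False, count = 4
After iteration 10: val = 7, done = True, count = 4
Loop ends.

Final answer: 4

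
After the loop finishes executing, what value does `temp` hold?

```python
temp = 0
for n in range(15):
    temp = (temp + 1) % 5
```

Let's trace through this code step by step.

Initialize: temp = 0
Entering loop: for n in range(15):
After iteration 1: n = 0, temp = 1
After iteration 2: n = 1, temp = 2
After iteration 3: n = 2, temp = 3
After iteration 4: n = 3, temp = 4
After iteration 5: n = 4, temp = 0
After iteration 6: n = 5, temp = 1
After iteration 7: n = 6, temp = 2
After iteration 8: n = 7, temp = 3
After iteration 9: n = 8, temp = 4
After iteration 10: n = 9, temp = 0
After iteration 11: n = 10, temp = 1
After iteration 12: n = 11, temp = 2
After iteration 13: n = 12, temp = 3
After iteration 14: n = 13, temp = 4
After iteration 15: n = 14, temp = 0
Loop ends.

Final answer: 0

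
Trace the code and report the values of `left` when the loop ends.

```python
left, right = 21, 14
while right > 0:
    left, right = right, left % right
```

Let's trace through this code step by step.

Initialize: left = 21
Initialize: right = 14
Entering loop: while right > 0:
After iteration 1: left = 14, right = 7
After iteration 2: left = 7, right = 0
Loop ends.

Final answer: 7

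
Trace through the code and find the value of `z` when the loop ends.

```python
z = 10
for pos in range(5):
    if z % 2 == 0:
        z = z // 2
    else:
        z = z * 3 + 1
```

Let's trace through this code step by step.

Initialize: z = 10
Entering loop: for pos in range(5):
After iteration 1: pos = 0, z = 5
After iteration 2: pos = 1, z = 16
After iteration 3: pos = 2, z = 8
After iteration 4: pos = 3, z = 4
After iteration 5: pos = 4, z = 2
Loop ends.

Final answer: 2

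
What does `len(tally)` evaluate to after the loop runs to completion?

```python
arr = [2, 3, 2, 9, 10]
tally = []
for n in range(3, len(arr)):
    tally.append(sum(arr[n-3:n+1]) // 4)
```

Let's trace through this code step by step.

Initialize: arr = [2, 3, 2, 9, 10]
Initialize: tally = []
Entering loop: for n in range(3, len(arr)):
After iteration 1: n = 3, tally = [4]
After iteration 2: n = 4, tally = [4, 6]
Loop ends.
len(tally) = 2

Final answer: 2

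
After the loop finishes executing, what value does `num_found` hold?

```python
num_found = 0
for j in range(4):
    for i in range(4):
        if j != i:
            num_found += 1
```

Let's trace through this code step by step.

Initialize: num_found = 0
Entering loop: for j in range(4):
After iteration 1: j = 0, num_found = 3
After iteration 2: j = 1, num_found = 6
After iteration 3: j = 2, num_found = 9
After iteration 4: j = 3, num_found = 12
Loop ends.

Final answer: 12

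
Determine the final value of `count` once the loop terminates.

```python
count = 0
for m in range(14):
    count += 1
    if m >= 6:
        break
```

Let's trace through this code step by step.

Initialize: count = 0
Entering loop: for m in range(14):
After iteration 1: m = 0, count = 1
After iteration 2: m = 1, count = 2
After iteration 3: m = 2, count = 3
After iteration 4: m = 3, count = 4
After iteration 5: m = 4, count = 5
After iteration 6: m = 5, count = 6
After iteration 7: m = 6, count = 7
Loop ends.

Final answer: 7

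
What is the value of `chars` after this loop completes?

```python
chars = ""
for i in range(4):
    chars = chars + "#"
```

Let's trace through this code step by step.

Initialize: chars = ''
Entering loop: for i in range(4):
After iteration 1: i = 0, chars = '#'
After iteration 2: i = 1, chars = '##'
After iteration 3: i = 2, chars = '###'
After iteration 4: i = 3, chars = '####'
Loop ends.

Final answer: '####'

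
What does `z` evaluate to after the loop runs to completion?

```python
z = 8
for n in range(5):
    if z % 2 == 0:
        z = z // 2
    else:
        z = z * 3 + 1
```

Let's trace through this code step by step.

Initialize: z = 8
Entering loop: for n in range(5):
After iteration 1: n = 0, z = 4
After iteration 2: n = 1, z = 2
After iteration 3: n = 2, z = 1
After iteration 4: n = 3, z = 4
After iteration 5: n = 4, z = 2
Loop ends.

Final answer: 2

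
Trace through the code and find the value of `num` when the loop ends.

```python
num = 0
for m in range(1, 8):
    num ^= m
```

Let's trace through this code step by step.

Initialize: num = 0
Entering loop: for m in range(1, 8):
After iteration 1: m = 1, num = 1
After iteration 2: m = 2, num = 3
After iteration 3: m = 3, num = 0
After iteration 4: m = 4, num = 4
After iteration 5: m = 5, num = 1
After iteration 6: m = 6, num = 7
After iteration 7: m = 7, num = 0
Loop ends.

Final answer: 0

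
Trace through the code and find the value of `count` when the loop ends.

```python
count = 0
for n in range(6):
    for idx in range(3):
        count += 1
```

Let's trace through this code step by step.

Initialize: count = 0
Entering loop: for n in range(6):
After iteration 1: n = 0, count = 3
After iteration 2: n = 1, count = 6
After iteration 3: n = 2, count = 9
After iteration 4: n = 3, count = 12
After iteration 5: n = 4, count = 15
After iteration 6: n = 5, count = 18
Loop ends.

Final answer: 18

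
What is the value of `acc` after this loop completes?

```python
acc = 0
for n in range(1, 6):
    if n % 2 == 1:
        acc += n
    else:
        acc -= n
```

Let's trace through this code step by step.

Initialize: acc = 0
Entering loop: for n in range(1, 6):
After iteration 1: n = 1, acc = 1
After iteration 2: n = 2, acc = -1
After iteration 3: n = 3, acc = 2
After iteration 4: n = 4, acc = -2
After iteration 5: n = 5, acc = 3
Loop ends.

Final answer: 3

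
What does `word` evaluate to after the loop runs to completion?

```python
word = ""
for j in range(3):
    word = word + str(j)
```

Let's trace through this code step by step.

Initialize: word = ''
Entering loop: for j in range(3):
After iteration 1: j = 0, word = '0'
After iteration 2: j = 1, word = '01'
After iteration 3: j = 2, word = '012'
Loop ends.

Final answer: '012'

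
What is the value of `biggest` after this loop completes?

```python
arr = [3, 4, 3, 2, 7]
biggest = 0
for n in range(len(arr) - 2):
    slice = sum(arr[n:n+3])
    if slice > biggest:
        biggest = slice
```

Let's trace through this code step by step.

Initialize: arr = [3, 4, 3, 2, 7]
Initialize: biggest = 0
Entering loop: for n in range(len(arr) - 2):
After iteration 1: n = 0, biggest = 10, slice = 10
After iteration 2: n = 1, biggest = 10, slice = 9
After iteration 3: n = 2, biggest = 12, slice = 12
Loop ends.

Final answer: 12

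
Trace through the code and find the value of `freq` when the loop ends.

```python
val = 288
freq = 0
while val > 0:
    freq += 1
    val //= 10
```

Let's trace through this code step by step.

Initialize: val = 288
Initialize: freq = 0
Entering loop: while val > 0:
After iteration 1: val = 28, freq = 1
After iteration 2: val = 2, freq = 2
After iteration 3: val = 0, freq = 3
Loop ends.

Final answer: 3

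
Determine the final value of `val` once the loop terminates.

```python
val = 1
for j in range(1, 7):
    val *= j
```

Let's trace through this code step by step.

Initialize: val = 1
Entering loop: for j in range(1, 7):
After iteration 1: j = 1, val = 1
After iteration 2: j = 2, val = 2
After iteration 3: j = 3, val = 6
After iteration 4: j = 4, val = 24
After iteration 5: j = 5, val = 120
After iteration 6: j = 6, val = 720
Loop ends.

Final answer: 720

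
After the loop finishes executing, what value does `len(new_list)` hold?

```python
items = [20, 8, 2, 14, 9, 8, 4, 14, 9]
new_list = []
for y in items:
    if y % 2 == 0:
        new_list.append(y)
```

Let's trace through this code step by step.

Initialize: items = [20, 8, 2, 14, 9, 8, 4, 14, 9]
Initialize: new_list = []
Entering loop: for y in items:
After iteration 1: y = 20, new_list = [20]
After iteration 2: y = 8, new_list = [20, 8]
After iteration 3: y = 2, new_list = [20, 8, 2]
After iteration 4: y = 14, new_list = [20, 8, 2, 14]
After iteration 5: y = 9, new_list = [20, 8, 2, 14]
After iteration 6: y = 8, new_list = [20, 8, 2, 14, 8]
After iteration 7: y = 4, new_list = [20, 8, 2, 14, 8, 4]
After iteration 8: y = 14, new_list = [20, 8, 2, 14, 8, 4, 14]
After iteration 9: y = 9, new_list = [20, 8, 2, 14, 8, 4, 14]
Loop ends.
len(new_list) = 7

Final answer: 7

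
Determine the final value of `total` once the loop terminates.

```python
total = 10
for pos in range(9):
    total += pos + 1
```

Let's trace through this code step by step.

Initialize: total = 10
Entering loop: for pos in range(9):
After iteration 1: pos = 0, total = 11
After iteration 2: pos = 1, total = 13
After iteration 3: pos = 2, total = 16
After iteration 4: pos = 3, total = 20
After iteration 5: pos = 4, total = 25
After iteration 6: pos = 5, total = 31
After iteration 7: pos = 6, total = 38
After iteration 8: pos = 7, total = 46
After iteration 9: pos = 8, total = 55
Loop ends.

Final answer: 55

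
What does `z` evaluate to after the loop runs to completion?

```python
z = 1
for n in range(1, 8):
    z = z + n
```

Let's trace through this code step by step.

Initialize: z = 1
Entering loop: for n in range(1, 8):
After iteration 1: n = 1, z = 2
After iteration 2: n = 2, z = 4
After iteration 3: n = 3, z = 7
After iteration 4: n = 4, z = 11
After iteration 5: n = 5, z = 16
After iteration 6: n = 6, z = 22
After iteration 7: n = 7, z = 29
Loop ends.

Final answer: 29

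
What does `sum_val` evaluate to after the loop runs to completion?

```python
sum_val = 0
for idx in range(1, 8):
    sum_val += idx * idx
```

Let's trace through this code step by step.

Initialize: sum_val = 0
Entering loop: for idx in range(1, 8):
After iteration 1: idx = 1, sum_val = 1
After iteration 2: idx = 2, sum_val = 5
After iteration 3: idx = 3, sum_val = 14
After iteration 4: idx = 4, sum_val = 30
After iteration 5: idx = 5, sum_val = 55
After iteration 6: idx = 6, sum_val = 91
After iteration 7: idx = 7, sum_val = 140
Loop ends.

Final answer: 140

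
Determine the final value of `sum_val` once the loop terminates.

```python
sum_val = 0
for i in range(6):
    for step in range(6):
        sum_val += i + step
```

Let's trace through this code step by step.

Initialize: sum_val = 0
Entering loop: for i in range(6):
After iteration 1: i = 0, sum_val = 15
After iteration 2: i = 1, sum_val = 36
After iteration 3: i = 2, sum_val = 63
After iteration 4: i = 3, sum_val = 96
After iteration 5: i = 4, sum_val = 135
After iteration 6: i = 5, sum_val = 180
Loop ends.

Final answer: 180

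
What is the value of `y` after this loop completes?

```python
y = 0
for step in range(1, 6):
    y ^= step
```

Let's trace through this code step by step.

Initialize: y = 0
Entering loop: for step in range(1, 6):
After iteration 1: step = 1, y = 1
After iteration 2: step = 2, y = 3
After iteration 3: step = 3, y = 0
After iteration 4: step = 4, y = 4
After iteration 5: step = 5, y = 1
Loop ends.

Final answer: 1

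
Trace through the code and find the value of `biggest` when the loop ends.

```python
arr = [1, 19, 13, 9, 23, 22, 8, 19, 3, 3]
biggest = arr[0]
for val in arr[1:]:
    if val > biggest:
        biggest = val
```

Let's trace through this code step by step.

Initialize: arr = [1, 19, 13, 9, 23, 22, 8, 19, 3, 3]
Initialize: biggest = 1
Entering loop: for val in arr[1:]:
After iteration 1: val = 19, biggest = 19
After iteration 2: val = 13, biggest = 19
After iteration 3: val = 9, biggest = 19
After iteration 4: val = 23, biggest = 23
After iteration 5: val = 22, biggest = 23
After iteration 6: val = 8, biggest = 23
After iteration 7: val = 19, biggest = 23
After iteration 8: val = 3, biggest = 23
After iteration 9: val = 3, biggest = 23
Loop ends.

Final answer: 23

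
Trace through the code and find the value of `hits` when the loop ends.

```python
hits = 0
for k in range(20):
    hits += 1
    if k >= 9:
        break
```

Let's trace through this code step by step.

Initialize: hits = 0
Entering loop: for k in range(20):
After iteration 1: k = 0, hits = 1
After iteration 2: k = 1, hits = 2
After iteration 3: k = 2, hits = 3
After iteration 4: k = 3, hits = 4
After iteration 5: k = 4, hits = 5
After iteration 6: k = 5, hits = 6
After iteration 7: k = 6, hits = 7
After iteration 8: k = 7, hits = 8
After iteration 9: k = 8, hits = 9
After iteration 10: k = 9, hits = 10
Loop ends.

Final answer: 10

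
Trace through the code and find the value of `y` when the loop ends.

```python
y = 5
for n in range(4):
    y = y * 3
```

Let's trace through this code step by step.

Initialize: y = 5
Entering loop: for n in range(4):
After iteration 1: n = 0, y = 15
After iteration 2: n = 1, y = 45
After iteration 3: n = 2, y = 135
After iteration 4: n = 3, y = 405
Loop ends.

Final answer: 405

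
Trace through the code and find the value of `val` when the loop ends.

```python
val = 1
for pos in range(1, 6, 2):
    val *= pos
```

Let's trace through this code step by step.

Initialize: val = 1
Entering loop: for pos in range(1, 6, 2):
After iteration 1: pos = 1, val = 1
After iteration 2: pos = 3, val = 3
After iteration 3: pos = 5, val = 15
Loop ends.

Final answer: 15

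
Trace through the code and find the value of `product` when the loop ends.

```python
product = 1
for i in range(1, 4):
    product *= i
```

Let's trace through this code step by step.

Initialize: product = 1
Entering loop: for i in range(1, 4):
After iteration 1: i = 1, product = 1
After iteration 2: i = 2, product = 2
After iteration 3: i = 3, product = 6
Loop ends.

Final answer: 6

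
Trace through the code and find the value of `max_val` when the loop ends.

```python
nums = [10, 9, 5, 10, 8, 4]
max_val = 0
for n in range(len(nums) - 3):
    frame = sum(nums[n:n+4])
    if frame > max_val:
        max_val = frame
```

Let's trace through this code step by step.

Initialize: nums = [10, 9, 5, 10, 8, 4]
Initialize: max_val = 0
Entering loop: for n in range(len(nums) - 3):
After iteration 1: n = 0, max_val = 34, frame = 34
After iteration 2: n = 1, max_val = 34, frame = 32
After iteration 3: n = 2, max_val = 34, frame = 27
Loop ends.

Final answer: 34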